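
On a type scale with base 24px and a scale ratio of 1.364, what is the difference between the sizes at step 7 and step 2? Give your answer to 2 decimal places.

166.17px

Step 2: 24.0 × 1.364² = 44.6519px
Step 7: 24.0 × 1.364⁷ = 210.8200px
Difference: 210.8200 − 44.6519 = 166.1681px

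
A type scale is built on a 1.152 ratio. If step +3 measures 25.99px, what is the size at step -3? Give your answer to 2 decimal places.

The gap is -3 − (3) = -6 steps, so the factor is 1.152^-6.
25.99 ÷ 1.152⁶ = 25.99 ÷ 2.33730 ≈ 11.120

11.12px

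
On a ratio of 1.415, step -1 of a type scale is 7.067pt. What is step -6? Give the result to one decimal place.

1.2pt

7.067 ÷ 1.415⁵ = 7.067 ÷ 5.67260 ≈ 1.246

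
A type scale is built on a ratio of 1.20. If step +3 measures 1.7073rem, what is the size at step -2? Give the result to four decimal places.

The gap is -2 − (3) = -5 steps, so the factor is 1.20^-5.
1.7073 ÷ 1.20⁵ = 1.7073 ÷ 2.48832 ≈ 0.6861

0.6861rem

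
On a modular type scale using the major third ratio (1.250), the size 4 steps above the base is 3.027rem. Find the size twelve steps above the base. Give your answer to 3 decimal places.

3.027 × 1.250⁸ = 3.027 × 5.96046 ≈ 18.042

18.042rem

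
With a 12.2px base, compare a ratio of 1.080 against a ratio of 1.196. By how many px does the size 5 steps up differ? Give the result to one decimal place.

11.9px

At 1.080: 12.2 × 1.080⁵ = 17.926px
At 1.196: 12.2 × 1.196⁵ = 29.855px
Difference: 29.855 − 17.926 = 11.929px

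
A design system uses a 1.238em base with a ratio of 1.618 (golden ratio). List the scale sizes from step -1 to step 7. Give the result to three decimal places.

0.765em, 1.238em, 2.003em, 3.241em, 5.244em, 8.485em, 13.728em, 22.212em, 35.939em

Step -1: 1.238 ÷ 1.618 = 0.765
Step 0: 1.238em
Step 1: 1.238 × 1.618 = 2.003
Step 2: 1.238 × 1.618² = 3.241
Step 3: 1.238 × 1.618³ = 5.244
Step 4: 1.238 × 1.618⁴ = 8.485
Step 5: 1.238 × 1.618⁵ = 13.728
Step 6: 1.238 × 1.618⁶ = 22.212
Step 7: 1.238 × 1.618⁷ = 35.939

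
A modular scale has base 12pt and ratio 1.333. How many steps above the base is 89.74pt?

7

1.333ⁿ = 89.74 / 12 = 7.4783
n = ln(7.4783) / ln(1.333) = 2.0120 / 0.2874 ≈ 7.00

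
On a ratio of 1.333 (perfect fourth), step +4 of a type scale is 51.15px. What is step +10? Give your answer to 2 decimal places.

The gap is 10 − (4) = 6 steps, so the factor is 1.333^6.
51.15 × 1.333⁶ = 51.15 × 5.61023 ≈ 286.963

286.96px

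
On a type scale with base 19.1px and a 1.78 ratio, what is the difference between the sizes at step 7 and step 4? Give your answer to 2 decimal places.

889.63px

Step 4: 19.1 × 1.78⁴ = 191.7403px
Step 7: 19.1 × 1.78⁷ = 1081.3677px
Difference: 1081.3677 − 191.7403 = 889.6274px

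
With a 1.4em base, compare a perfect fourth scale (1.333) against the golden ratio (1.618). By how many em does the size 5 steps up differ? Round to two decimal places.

Perfect fourth: 1.4 × 1.333⁵ = 5.8922em
Golden ratio: 1.4 × 1.618⁵ = 15.5246em
Difference: 15.5246 − 5.8922 = 9.6324em

9.63em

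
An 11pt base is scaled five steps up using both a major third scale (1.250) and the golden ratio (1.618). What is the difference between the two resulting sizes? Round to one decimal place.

Major third: 11.0 × 1.250⁵ = 33.569pt
Golden ratio: 11.0 × 1.618⁵ = 121.979pt
Difference: 121.979 − 33.569 = 88.410pt

88.4pt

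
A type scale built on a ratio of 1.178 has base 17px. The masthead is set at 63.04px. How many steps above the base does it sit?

8

1.178ⁿ = 63.04 / 17 = 3.7082
n = ln(3.7082) / ln(1.178) = 1.3106 / 0.1638 ≈ 8.00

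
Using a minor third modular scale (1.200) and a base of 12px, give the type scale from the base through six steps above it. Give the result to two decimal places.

Step 0: 12px
Step 1: 12.0 × 1.200 = 14.40
Step 2: 12.0 × 1.200² = 17.28
Step 3: 12.0 × 1.200³ = 20.74
Step 4: 12.0 × 1.200⁴ = 24.88
Step 5: 12.0 × 1.200⁵ = 29.86
Step 6: 12.0 × 1.200⁶ = 35.83

12.00px, 14.40px, 17.28px, 20.74px, 24.88px, 29.86px, 35.83px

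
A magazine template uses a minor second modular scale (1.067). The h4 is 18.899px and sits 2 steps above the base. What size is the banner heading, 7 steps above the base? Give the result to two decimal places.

18.899 × 1.067⁵ = 18.899 × 1.38300 ≈ 26.137

26.14px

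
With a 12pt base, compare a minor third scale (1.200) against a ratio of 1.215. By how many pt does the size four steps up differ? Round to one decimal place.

1.3pt

Minor third: 12.0 × 1.200⁴ = 24.883pt
At 1.215: 12.0 × 1.215⁴ = 26.151pt
Difference: 26.151 − 24.883 = 1.268pt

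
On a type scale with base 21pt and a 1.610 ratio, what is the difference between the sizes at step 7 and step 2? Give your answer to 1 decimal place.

Step 2: 21.0 × 1.610² = 54.434pt
Step 7: 21.0 × 1.610⁷ = 588.844pt
Difference: 588.844 − 54.434 = 534.410pt

534.4pt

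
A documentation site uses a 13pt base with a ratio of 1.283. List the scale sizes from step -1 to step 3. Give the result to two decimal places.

10.13pt, 13.00pt, 16.68pt, 21.40pt, 27.46pt

Step -1: 13.0 ÷ 1.283 = 10.13
Step 0: 13pt
Step 1: 13.0 × 1.283 = 16.68
Step 2: 13.0 × 1.283² = 21.40
Step 3: 13.0 × 1.283³ = 27.46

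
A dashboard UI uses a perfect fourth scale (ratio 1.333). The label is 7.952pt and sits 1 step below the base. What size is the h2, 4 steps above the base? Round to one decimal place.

33.5pt

Moving from step -1 to step +4 is 5 steps up, so multiply by r⁵.
7.952 × 1.333⁵ = 7.952 × 4.20873 ≈ 33.468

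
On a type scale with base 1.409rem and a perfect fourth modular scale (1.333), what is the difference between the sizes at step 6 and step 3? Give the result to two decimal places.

4.57rem

Step 3: 1.409 × 1.333³ = 3.3373rem
Step 6: 1.409 × 1.333⁶ = 7.9048rem
Difference: 7.9048 − 3.3373 = 4.5675rem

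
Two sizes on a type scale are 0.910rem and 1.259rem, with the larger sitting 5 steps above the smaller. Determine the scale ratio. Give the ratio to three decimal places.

1.067

The ratio satisfies 0.910 × r⁵ = 1.259, so r = (1.259 / 0.910)^(1/5).
r = 1.3835^(1/5) ≈ 1.0671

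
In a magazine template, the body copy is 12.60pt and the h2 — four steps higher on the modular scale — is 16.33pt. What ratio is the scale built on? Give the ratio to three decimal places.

1.067

r⁴ = 16.33 / 12.60, so r = (16.33/12.60)^(1/4).
r = 1.2960^(1/4) ≈ 1.0670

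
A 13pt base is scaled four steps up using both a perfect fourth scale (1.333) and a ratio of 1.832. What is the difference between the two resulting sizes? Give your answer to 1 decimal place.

105.4pt

Perfect fourth: 13.0 × 1.333⁴ = 41.045pt
At 1.832: 13.0 × 1.832⁴ = 146.435pt
Difference: 146.435 − 41.045 = 105.390pt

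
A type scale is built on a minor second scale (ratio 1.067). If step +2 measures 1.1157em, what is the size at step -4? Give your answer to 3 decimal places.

Moving from step +2 to step -4 is 6 steps down, so divide by r⁶.
1.1157 ÷ 1.067⁶ = 1.1157 ÷ 1.47566 ≈ 0.756

0.756em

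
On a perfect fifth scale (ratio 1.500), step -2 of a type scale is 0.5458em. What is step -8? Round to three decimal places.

The gap is -8 − (-2) = -6 steps, so the factor is 1.500^-6.
0.5458 ÷ 1.500⁶ = 0.5458 ÷ 11.39062 ≈ 0.048

0.048em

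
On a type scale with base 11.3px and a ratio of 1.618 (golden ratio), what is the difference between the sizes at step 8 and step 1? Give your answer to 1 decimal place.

Step 1: 11.3 × 1.618 = 18.283px
Step 8: 11.3 × 1.618⁸ = 530.770px
Difference: 530.770 − 18.283 = 512.487px

512.5px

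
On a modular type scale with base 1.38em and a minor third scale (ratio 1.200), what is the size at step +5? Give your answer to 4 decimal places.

1.38 × 1.200⁵ = 1.38 × 2.48832 ≈ 3.4339

3.4339em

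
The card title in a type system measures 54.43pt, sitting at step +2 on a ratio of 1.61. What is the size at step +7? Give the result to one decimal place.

588.8pt

Moving from step +2 to step +7 is 5 steps up, so multiply by r⁵.
54.43 × 1.61⁵ = 54.43 × 10.81756 ≈ 588.800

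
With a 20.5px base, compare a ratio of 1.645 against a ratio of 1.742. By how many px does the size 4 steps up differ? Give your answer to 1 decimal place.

38.7px

At 1.645: 20.5 × 1.645⁴ = 150.113px
At 1.742: 20.5 × 1.742⁴ = 188.776px
Difference: 188.776 − 150.113 = 38.663px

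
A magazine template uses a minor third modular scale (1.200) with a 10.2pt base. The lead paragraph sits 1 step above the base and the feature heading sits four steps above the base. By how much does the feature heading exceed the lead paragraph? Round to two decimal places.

Step 1: 10.2 × 1.200 = 12.2400pt
Step 4: 10.2 × 1.200⁴ = 21.1507pt
Difference: 21.1507 − 12.2400 = 8.9107pt

8.91pt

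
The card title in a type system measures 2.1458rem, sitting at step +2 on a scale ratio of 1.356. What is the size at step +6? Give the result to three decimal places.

2.1458 × 1.356⁴ = 2.1458 × 3.38095 ≈ 7.255

7.255rem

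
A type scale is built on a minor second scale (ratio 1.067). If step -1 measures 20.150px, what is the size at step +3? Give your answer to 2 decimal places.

26.12px

Moving from step -1 to step +3 is 4 steps up, so multiply by r⁴.
20.150 × 1.067⁴ = 20.150 × 1.29616 ≈ 26.118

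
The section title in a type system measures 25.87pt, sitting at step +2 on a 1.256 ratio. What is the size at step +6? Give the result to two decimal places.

64.38pt

25.87 × 1.256⁴ = 25.87 × 2.48862 ≈ 64.381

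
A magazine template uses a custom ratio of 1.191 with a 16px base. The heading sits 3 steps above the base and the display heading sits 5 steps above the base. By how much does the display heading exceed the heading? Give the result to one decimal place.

Step 3: 16.0 × 1.191³ = 27.031px
Step 5: 16.0 × 1.191⁵ = 38.342px
Difference: 38.342 − 27.031 = 11.311px

11.3px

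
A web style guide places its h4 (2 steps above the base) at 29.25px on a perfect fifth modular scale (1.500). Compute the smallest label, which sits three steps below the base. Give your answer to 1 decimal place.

29.25 ÷ 1.500⁵ = 29.25 ÷ 7.59375 ≈ 3.852

3.9px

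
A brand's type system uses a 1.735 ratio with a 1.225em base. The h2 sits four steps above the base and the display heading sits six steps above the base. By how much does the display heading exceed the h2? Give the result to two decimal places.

22.31em

Step 4: 1.225 × 1.735⁴ = 11.1003em
Step 6: 1.225 × 1.735⁶ = 33.4143em
Difference: 33.4143 − 11.1003 = 22.3140em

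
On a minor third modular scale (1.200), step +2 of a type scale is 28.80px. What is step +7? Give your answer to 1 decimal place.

28.80 × 1.200⁵ = 28.80 × 2.48832 ≈ 71.664

71.7px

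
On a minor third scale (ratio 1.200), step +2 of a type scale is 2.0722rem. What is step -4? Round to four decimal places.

0.6940rem

Moving from step +2 to step -4 is 6 steps down, so divide by r⁶.
2.0722 ÷ 1.200⁶ = 2.0722 ÷ 2.98598 ≈ 0.6940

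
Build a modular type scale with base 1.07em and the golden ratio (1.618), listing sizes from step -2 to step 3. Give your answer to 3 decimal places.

Step -2: 1.07 ÷ 1.618² = 0.409
Step -1: 1.07 ÷ 1.618 = 0.661
Step 0: 1.07em
Step 1: 1.07 × 1.618 = 1.731
Step 2: 1.07 × 1.618² = 2.801
Step 3: 1.07 × 1.618³ = 4.532

0.409em, 0.661em, 1.070em, 1.731em, 2.801em, 4.532em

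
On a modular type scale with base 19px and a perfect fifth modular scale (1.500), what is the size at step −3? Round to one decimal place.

5.6px

19.0 ÷ 1.500³ = 19.0 ÷ 3.37500 ≈ 5.63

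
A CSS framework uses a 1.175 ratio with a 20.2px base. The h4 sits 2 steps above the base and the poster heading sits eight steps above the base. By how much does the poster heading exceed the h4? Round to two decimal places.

Step 2: 20.2 × 1.175² = 27.8886px
Step 8: 20.2 × 1.175⁸ = 73.3929px
Difference: 73.3929 − 27.8886 = 45.5043px

45.50px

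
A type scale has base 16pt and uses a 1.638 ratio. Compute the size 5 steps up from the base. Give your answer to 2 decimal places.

16.0 × 1.638⁵ = 16.0 × 11.79151 ≈ 188.66

188.66pt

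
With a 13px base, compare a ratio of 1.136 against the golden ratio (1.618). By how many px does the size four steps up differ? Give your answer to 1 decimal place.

At 1.136: 13.0 × 1.136⁴ = 21.650px
Golden ratio: 13.0 × 1.618⁴ = 89.096px
Difference: 89.096 − 21.650 = 67.446px

67.4px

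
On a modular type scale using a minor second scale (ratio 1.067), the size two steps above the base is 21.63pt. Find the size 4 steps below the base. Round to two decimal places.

The gap is -4 − (2) = -6 steps, so the factor is 1.067^-6.
21.63 ÷ 1.067⁶ = 21.63 ÷ 1.47566 ≈ 14.658

14.66pt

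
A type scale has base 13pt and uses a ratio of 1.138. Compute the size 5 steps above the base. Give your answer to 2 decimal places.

24.81pt

13.0 × 1.138⁵ = 13.0 × 1.90858 ≈ 24.81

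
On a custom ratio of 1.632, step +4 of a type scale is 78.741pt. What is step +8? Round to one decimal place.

558.6pt

The gap is 8 − (4) = 4 steps, so the factor is 1.632^4.
78.741 × 1.632⁴ = 78.741 × 7.09383 ≈ 558.575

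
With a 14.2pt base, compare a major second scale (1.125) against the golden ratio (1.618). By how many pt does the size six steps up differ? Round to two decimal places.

225.99pt

Major second: 14.2 × 1.125⁶ = 28.7875pt
Golden ratio: 14.2 × 1.618⁶ = 254.7765pt
Difference: 254.7765 − 28.7875 = 225.9890pt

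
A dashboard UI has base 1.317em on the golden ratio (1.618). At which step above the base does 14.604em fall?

5

1.618ⁿ = 14.604 / 1.317 = 11.0888
n = ln(11.0888) / ln(1.618) = 2.4059 / 0.4812 ≈ 5.00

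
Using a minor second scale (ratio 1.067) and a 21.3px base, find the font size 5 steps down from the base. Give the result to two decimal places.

Each step on a modular scale multiplies by the ratio, so the size n steps from the base is base × ratioⁿ.
21.3 ÷ 1.067⁵ = 21.3 ÷ 1.38300 ≈ 15.40

15.40px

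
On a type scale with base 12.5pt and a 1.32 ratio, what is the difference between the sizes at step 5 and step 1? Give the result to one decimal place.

33.6pt

Step 1: 12.5 × 1.32 = 16.500pt
Step 5: 12.5 × 1.32⁵ = 50.093pt
Difference: 50.093 − 16.500 = 33.593pt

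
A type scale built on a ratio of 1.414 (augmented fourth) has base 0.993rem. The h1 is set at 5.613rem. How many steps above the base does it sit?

5

1.414ⁿ = 5.613 / 0.993 = 5.6526
n = ln(5.6526) / ln(1.414) = 1.7321 / 0.3464 ≈ 5.00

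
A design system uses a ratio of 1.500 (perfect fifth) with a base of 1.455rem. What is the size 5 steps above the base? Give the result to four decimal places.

Each step on a modular scale multiplies by the ratio, so the size n steps from the base is base × ratioⁿ.
1.455 × 1.500⁵ = 1.455 × 7.59375 ≈ 11.0489

11.0489rem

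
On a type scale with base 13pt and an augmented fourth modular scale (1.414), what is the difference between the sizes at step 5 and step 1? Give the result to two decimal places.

55.10pt

Step 1: 13.0 × 1.414 = 18.3820pt
Step 5: 13.0 × 1.414⁵ = 73.4836pt
Difference: 73.4836 − 18.3820 = 55.1016pt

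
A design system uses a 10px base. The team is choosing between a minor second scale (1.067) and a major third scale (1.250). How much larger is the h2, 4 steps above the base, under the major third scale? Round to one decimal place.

11.5px

Minor second: 10.0 × 1.067⁴ = 12.962px
Major third: 10.0 × 1.250⁴ = 24.414px
Difference: 24.414 − 12.962 = 11.452px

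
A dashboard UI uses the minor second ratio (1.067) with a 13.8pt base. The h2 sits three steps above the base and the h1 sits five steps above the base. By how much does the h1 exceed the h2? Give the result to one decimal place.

2.3pt

Step 3: 13.8 × 1.067³ = 16.764pt
Step 5: 13.8 × 1.067⁵ = 19.085pt
Difference: 19.085 − 16.764 = 2.321pt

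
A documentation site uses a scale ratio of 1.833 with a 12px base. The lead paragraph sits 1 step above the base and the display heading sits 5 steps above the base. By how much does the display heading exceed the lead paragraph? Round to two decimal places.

226.31px

Step 1: 12.0 × 1.833 = 21.9960px
Step 5: 12.0 × 1.833⁵ = 248.3096px
Difference: 248.3096 − 21.9960 = 226.3136px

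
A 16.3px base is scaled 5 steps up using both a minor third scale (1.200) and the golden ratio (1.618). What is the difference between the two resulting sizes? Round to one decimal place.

140.2px

Minor third: 16.3 × 1.200⁵ = 40.560px
Golden ratio: 16.3 × 1.618⁵ = 180.751px
Difference: 180.751 − 40.560 = 140.191px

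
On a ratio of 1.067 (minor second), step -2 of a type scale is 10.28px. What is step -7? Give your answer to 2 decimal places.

7.43px

10.28 ÷ 1.067⁵ = 10.28 ÷ 1.38300 ≈ 7.433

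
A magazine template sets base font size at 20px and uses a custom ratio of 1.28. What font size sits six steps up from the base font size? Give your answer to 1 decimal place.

20.0 × 1.28⁶ = 20.0 × 4.39805 ≈ 87.96

88.0px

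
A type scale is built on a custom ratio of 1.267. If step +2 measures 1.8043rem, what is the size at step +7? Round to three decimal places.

5.891rem

1.8043 × 1.267⁵ = 1.8043 × 3.26500 ≈ 5.891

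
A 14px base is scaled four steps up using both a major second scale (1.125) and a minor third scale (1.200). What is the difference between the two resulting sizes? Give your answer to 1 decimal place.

Major second: 14.0 × 1.125⁴ = 22.425px
Minor third: 14.0 × 1.200⁴ = 29.030px
Difference: 29.030 − 22.425 = 6.605px

6.6px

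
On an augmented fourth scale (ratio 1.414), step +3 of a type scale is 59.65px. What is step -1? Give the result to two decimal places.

The gap is -1 − (3) = -4 steps, so the factor is 1.414^-4.
59.65 ÷ 1.414⁴ = 59.65 ÷ 3.99758 ≈ 14.922

14.92px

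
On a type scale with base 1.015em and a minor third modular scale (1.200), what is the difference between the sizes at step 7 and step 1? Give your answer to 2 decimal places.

2.42em

Step 1: 1.015 × 1.200 = 1.2180em
Step 7: 1.015 × 1.200⁷ = 3.6369em
Difference: 3.6369 − 1.2180 = 2.4189em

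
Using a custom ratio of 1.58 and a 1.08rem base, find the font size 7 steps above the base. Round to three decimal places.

26.547rem

Each step on a modular scale multiplies by the ratio, so the size n steps from the base is base × ratioⁿ.
1.08 × 1.58⁷ = 1.08 × 24.58100 ≈ 26.547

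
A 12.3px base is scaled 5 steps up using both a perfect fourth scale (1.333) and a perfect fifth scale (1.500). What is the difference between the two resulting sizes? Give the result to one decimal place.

41.6px

Perfect fourth: 12.3 × 1.333⁵ = 51.767px
Perfect fifth: 12.3 × 1.500⁵ = 93.403px
Difference: 93.403 − 51.767 = 41.636px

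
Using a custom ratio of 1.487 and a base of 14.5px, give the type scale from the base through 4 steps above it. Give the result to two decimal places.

14.50px, 21.56px, 32.06px, 47.68px, 70.89px

Step 0: 14.5px
Step 1: 14.5 × 1.487 = 21.56
Step 2: 14.5 × 1.487² = 32.06
Step 3: 14.5 × 1.487³ = 47.68
Step 4: 14.5 × 1.487⁴ = 70.89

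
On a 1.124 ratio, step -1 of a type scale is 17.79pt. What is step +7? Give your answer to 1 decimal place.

45.3pt

Moving from step -1 to step +7 is 8 steps up, so multiply by r⁸.
17.79 × 1.124⁸ = 17.79 × 2.54760 ≈ 45.322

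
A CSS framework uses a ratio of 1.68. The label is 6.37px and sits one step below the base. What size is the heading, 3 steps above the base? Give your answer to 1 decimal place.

6.37 × 1.68⁴ = 6.37 × 7.96594 ≈ 50.743

50.7px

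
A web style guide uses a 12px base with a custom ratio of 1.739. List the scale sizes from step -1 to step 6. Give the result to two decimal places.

Step -1: 12.0 ÷ 1.739 = 6.90
Step 0: 12px
Step 1: 12.0 × 1.739 = 20.87
Step 2: 12.0 × 1.739² = 36.29
Step 3: 12.0 × 1.739³ = 63.11
Step 4: 12.0 × 1.739⁴ = 109.74
Step 5: 12.0 × 1.739⁵ = 190.84
Step 6: 12.0 × 1.739⁶ = 331.88

6.90px, 12.00px, 20.87px, 36.29px, 63.11px, 109.74px, 190.84px, 331.88px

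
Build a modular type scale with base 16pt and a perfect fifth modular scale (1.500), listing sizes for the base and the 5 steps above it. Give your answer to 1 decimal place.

16.0pt, 24.0pt, 36.0pt, 54.0pt, 81.0pt, 121.5pt

Step 0: 16pt
Step 1: 16.0 × 1.500 = 24.0
Step 2: 16.0 × 1.500² = 36.0
Step 3: 16.0 × 1.500³ = 54.0
Step 4: 16.0 × 1.500⁴ = 81.0
Step 5: 16.0 × 1.500⁵ = 121.5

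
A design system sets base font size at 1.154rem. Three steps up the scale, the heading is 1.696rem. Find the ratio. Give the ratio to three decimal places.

The ratio satisfies 1.154 × r³ = 1.696, so r = (1.696 / 1.154)^(1/3).
r = 1.4697^(1/3) ≈ 1.1369

1.137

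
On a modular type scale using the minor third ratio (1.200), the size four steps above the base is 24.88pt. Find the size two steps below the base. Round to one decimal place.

24.88 ÷ 1.200⁶ = 24.88 ÷ 2.98598 ≈ 8.332

8.3pt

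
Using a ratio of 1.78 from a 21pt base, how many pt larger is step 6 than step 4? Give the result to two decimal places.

Step 4: 21.0 × 1.78⁴ = 210.8139pt
Step 6: 21.0 × 1.78⁶ = 667.9429pt
Difference: 667.9429 − 210.8139 = 457.1290pt

457.13pt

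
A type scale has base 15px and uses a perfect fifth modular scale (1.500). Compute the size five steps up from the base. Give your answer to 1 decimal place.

113.9px

Each step on a modular scale multiplies by the ratio, so the size n steps from the base is base × ratioⁿ.
15.0 × 1.500⁵ = 15.0 × 7.59375 ≈ 113.91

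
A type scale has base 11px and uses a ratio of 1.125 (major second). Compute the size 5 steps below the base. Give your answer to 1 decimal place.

6.1px

Every step multiplies by the scale ratio.
11.0 ÷ 1.125⁵ = 11.0 ÷ 1.80203 ≈ 6.10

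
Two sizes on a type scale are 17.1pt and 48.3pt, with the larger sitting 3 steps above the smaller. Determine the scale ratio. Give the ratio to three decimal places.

1.414

r³ = 48.3 / 17.1, so r = (48.3/17.1)^(1/3).
r = 2.8246^(1/3) ≈ 1.4136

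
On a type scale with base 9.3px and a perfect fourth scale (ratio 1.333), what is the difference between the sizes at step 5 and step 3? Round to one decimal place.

Step 3: 9.3 × 1.333³ = 22.028px
Step 5: 9.3 × 1.333⁵ = 39.141px
Difference: 39.141 − 22.028 = 17.113px

17.1px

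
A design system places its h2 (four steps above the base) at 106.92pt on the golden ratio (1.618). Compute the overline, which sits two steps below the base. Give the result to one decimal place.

6.0pt

Moving from step +4 to step -2 is 6 steps down, so divide by r⁶.
106.92 ÷ 1.618⁶ = 106.92 ÷ 17.94201 ≈ 5.959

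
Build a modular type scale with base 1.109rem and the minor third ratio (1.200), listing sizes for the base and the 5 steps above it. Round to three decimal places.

Step 0: 1.109rem
Step 1: 1.109 × 1.200 = 1.331
Step 2: 1.109 × 1.200² = 1.597
Step 3: 1.109 × 1.200³ = 1.916
Step 4: 1.109 × 1.200⁴ = 2.300
Step 5: 1.109 × 1.200⁵ = 2.760

1.109rem, 1.331rem, 1.597rem, 1.916rem, 2.300rem, 2.760rem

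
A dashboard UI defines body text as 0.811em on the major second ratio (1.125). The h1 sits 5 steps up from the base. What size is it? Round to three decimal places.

Every step multiplies by the scale ratio.
0.811 × 1.125⁵ = 0.811 × 1.80203 ≈ 1.461

1.461em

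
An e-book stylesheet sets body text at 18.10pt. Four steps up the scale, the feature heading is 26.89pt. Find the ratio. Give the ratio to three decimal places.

1.104

The ratio satisfies 18.10 × r⁴ = 26.89, so r = (26.89 / 18.10)^(1/4).
r = 1.4856^(1/4) ≈ 1.1040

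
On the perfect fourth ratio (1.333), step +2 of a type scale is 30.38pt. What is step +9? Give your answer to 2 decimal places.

227.20pt

30.38 × 1.333⁷ = 30.38 × 7.47844 ≈ 227.195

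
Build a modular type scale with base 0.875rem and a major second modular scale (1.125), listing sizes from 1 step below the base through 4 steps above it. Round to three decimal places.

0.778rem, 0.875rem, 0.984rem, 1.107rem, 1.246rem, 1.402rem

Step -1: 0.875 ÷ 1.125 = 0.778
Step 0: 0.875rem
Step 1: 0.875 × 1.125 = 0.984
Step 2: 0.875 × 1.125² = 1.107
Step 3: 0.875 × 1.125³ = 1.246
Step 4: 0.875 × 1.125⁴ = 1.402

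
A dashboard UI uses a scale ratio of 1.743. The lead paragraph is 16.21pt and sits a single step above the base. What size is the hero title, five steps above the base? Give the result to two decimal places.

149.61pt

The gap is 5 − (1) = 4 steps, so the factor is 1.743^4.
16.21 × 1.743⁴ = 16.21 × 9.22974 ≈ 149.614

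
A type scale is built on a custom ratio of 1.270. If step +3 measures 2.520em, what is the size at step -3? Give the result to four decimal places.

The gap is -3 − (3) = -6 steps, so the factor is 1.270^-6.
2.520 ÷ 1.270⁶ = 2.520 ÷ 4.19587 ≈ 0.6006

0.6006em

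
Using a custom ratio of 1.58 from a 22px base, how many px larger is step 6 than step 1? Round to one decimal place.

307.5px

Step 1: 22.0 × 1.58 = 34.760px
Step 6: 22.0 × 1.58⁶ = 342.267px
Difference: 342.267 − 34.760 = 307.507px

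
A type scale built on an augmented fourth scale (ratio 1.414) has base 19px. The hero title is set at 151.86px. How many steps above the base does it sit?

6

1.414ⁿ = 151.86 / 19 = 7.9926
n = ln(7.9926) / ln(1.414) = 2.0785 / 0.3464 ≈ 6.00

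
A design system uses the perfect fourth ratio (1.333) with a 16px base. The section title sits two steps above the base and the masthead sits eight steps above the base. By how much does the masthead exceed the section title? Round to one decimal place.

131.1px

Step 2: 16.0 × 1.333² = 28.430px
Step 8: 16.0 × 1.333⁸ = 159.500px
Difference: 159.500 − 28.430 = 131.070px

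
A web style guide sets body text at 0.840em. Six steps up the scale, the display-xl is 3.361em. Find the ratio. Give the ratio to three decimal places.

1.260

The ratio satisfies 0.840 × r⁶ = 3.361, so r = (3.361 / 0.840)^(1/6).
r = 4.0012^(1/6) ≈ 1.2600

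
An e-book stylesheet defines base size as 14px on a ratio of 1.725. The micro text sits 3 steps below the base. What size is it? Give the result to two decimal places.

Each step on a modular scale multiplies by the ratio, so the size n steps from the base is base × ratioⁿ.
14.0 ÷ 1.725³ = 14.0 ÷ 5.13295 ≈ 2.73

2.73px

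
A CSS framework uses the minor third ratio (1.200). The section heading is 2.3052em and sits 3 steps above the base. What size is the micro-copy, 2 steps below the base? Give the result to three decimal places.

The gap is -2 − (3) = -5 steps, so the factor is 1.200^-5.
2.3052 ÷ 1.200⁵ = 2.3052 ÷ 2.48832 ≈ 0.926

0.926em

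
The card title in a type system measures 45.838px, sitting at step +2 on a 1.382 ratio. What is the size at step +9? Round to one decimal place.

441.3px

45.838 × 1.382⁷ = 45.838 × 9.62845 ≈ 441.349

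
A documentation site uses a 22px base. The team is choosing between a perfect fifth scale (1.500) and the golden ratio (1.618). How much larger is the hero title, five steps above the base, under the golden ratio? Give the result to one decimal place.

76.9px

Perfect fifth: 22.0 × 1.500⁵ = 167.062px
Golden ratio: 22.0 × 1.618⁵ = 243.958px
Difference: 243.958 − 167.062 = 76.896px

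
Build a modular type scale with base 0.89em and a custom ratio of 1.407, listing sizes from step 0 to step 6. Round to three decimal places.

0.890em, 1.252em, 1.762em, 2.479em, 3.488em, 4.908em, 6.905em

Step 0: 0.89em
Step 1: 0.89 × 1.407 = 1.252
Step 2: 0.89 × 1.407² = 1.762
Step 3: 0.89 × 1.407³ = 2.479
Step 4: 0.89 × 1.407⁴ = 3.488
Step 5: 0.89 × 1.407⁵ = 4.908
Step 6: 0.89 × 1.407⁶ = 6.905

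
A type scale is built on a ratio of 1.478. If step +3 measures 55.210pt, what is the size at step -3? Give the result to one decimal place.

5.3pt

55.210 ÷ 1.478⁶ = 55.210 ÷ 10.42429 ≈ 5.296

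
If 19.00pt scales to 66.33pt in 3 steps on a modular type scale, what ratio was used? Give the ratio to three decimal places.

1.517

The ratio satisfies 19.00 × r³ = 66.33, so r = (66.33 / 19.00)^(1/3).
r = 3.4911^(1/3) ≈ 1.5170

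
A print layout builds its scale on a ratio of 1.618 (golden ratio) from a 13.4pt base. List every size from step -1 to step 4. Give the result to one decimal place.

8.3pt, 13.4pt, 21.7pt, 35.1pt, 56.8pt, 91.8pt

Step -1: 13.4 ÷ 1.618 = 8.3
Step 0: 13.4pt
Step 1: 13.4 × 1.618 = 21.7
Step 2: 13.4 × 1.618² = 35.1
Step 3: 13.4 × 1.618³ = 56.8
Step 4: 13.4 × 1.618⁴ = 91.8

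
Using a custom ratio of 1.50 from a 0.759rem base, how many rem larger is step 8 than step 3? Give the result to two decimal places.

Step 3: 0.759 × 1.50³ = 2.5616rem
Step 8: 0.759 × 1.50⁸ = 19.4523rem
Difference: 19.4523 − 2.5616 = 16.8907rem

16.89rem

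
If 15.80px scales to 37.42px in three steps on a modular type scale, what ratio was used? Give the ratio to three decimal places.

1.333

r³ = 37.42 / 15.80, so r = (37.42/15.80)^(1/3).
r = 2.3684^(1/3) ≈ 1.3330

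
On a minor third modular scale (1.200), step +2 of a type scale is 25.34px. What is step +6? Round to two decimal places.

25.34 × 1.200⁴ = 25.34 × 2.07360 ≈ 52.545

52.55px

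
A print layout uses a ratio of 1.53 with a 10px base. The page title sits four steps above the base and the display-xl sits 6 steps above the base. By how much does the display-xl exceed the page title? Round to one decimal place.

73.5px

Step 4: 10.0 × 1.53⁴ = 54.798px
Step 6: 10.0 × 1.53⁶ = 128.277px
Difference: 128.277 − 54.798 = 73.479px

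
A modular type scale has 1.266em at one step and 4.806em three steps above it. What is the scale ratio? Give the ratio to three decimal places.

1.560

The ratio satisfies 1.266 × r³ = 4.806, so r = (4.806 / 1.266)^(1/3).
r = 3.7962^(1/3) ≈ 1.5600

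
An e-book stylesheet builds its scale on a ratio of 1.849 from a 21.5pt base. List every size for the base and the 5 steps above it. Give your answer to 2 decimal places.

21.50pt, 39.75pt, 73.50pt, 135.91pt, 251.30pt, 464.65pt

Step 0: 21.5pt
Step 1: 21.5 × 1.849 = 39.75
Step 2: 21.5 × 1.849² = 73.50
Step 3: 21.5 × 1.849³ = 135.91
Step 4: 21.5 × 1.849⁴ = 251.30
Step 5: 21.5 × 1.849⁵ = 464.65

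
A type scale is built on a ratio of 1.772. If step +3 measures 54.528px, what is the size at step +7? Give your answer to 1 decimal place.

54.528 × 1.772⁴ = 54.528 × 9.85950 ≈ 537.619

537.6px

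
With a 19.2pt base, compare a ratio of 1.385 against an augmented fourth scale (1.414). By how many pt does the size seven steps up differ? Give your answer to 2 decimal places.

At 1.385: 19.2 × 1.385⁷ = 187.6937pt
Augmented fourth: 19.2 × 1.414⁷ = 216.9937pt
Difference: 216.9937 − 187.6937 = 29.3000pt

29.30pt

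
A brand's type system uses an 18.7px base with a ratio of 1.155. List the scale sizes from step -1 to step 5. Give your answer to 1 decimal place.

16.2px, 18.7px, 21.6px, 24.9px, 28.8px, 33.3px, 38.4px

Step -1: 18.7 ÷ 1.155 = 16.2
Step 0: 18.7px
Step 1: 18.7 × 1.155 = 21.6
Step 2: 18.7 × 1.155² = 24.9
Step 3: 18.7 × 1.155³ = 28.8
Step 4: 18.7 × 1.155⁴ = 33.3
Step 5: 18.7 × 1.155⁵ = 38.4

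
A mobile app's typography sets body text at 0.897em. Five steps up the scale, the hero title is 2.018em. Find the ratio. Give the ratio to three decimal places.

The ratio satisfies 0.897 × r⁵ = 2.018, so r = (2.018 / 0.897)^(1/5).
r = 2.2497^(1/5) ≈ 1.1760

1.176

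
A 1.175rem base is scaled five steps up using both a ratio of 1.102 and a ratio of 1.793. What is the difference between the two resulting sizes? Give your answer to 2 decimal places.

19.86rem

At 1.102: 1.175 × 1.102⁵ = 1.9096rem
At 1.793: 1.175 × 1.793⁵ = 21.7741rem
Difference: 21.7741 − 1.9096 = 19.8645rem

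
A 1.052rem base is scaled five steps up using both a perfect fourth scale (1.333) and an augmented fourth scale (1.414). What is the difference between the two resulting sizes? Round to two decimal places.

1.52rem

Perfect fourth: 1.052 × 1.333⁵ = 4.4276rem
Augmented fourth: 1.052 × 1.414⁵ = 5.9465rem
Difference: 5.9465 − 4.4276 = 1.5189rem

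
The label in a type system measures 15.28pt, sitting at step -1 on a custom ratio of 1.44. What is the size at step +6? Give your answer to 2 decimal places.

15.28 × 1.44⁷ = 15.28 × 12.83918 ≈ 196.183

196.18pt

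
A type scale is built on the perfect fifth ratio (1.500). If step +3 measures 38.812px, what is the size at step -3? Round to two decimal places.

38.812 ÷ 1.500⁶ = 38.812 ÷ 11.39062 ≈ 3.407

3.41px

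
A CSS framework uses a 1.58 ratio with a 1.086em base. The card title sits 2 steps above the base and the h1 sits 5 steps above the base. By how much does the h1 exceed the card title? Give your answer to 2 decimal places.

Step 2: 1.086 × 1.58² = 2.7111em
Step 5: 1.086 × 1.58⁵ = 10.6934em
Difference: 10.6934 − 2.7111 = 7.9823em

7.98em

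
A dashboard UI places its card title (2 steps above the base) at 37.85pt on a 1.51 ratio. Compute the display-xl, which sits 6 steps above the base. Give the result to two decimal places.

196.78pt

37.85 × 1.51⁴ = 37.85 × 5.19886 ≈ 196.777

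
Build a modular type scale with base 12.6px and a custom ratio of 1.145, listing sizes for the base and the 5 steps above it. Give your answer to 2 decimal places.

Step 0: 12.6px
Step 1: 12.6 × 1.145 = 14.43
Step 2: 12.6 × 1.145² = 16.52
Step 3: 12.6 × 1.145³ = 18.91
Step 4: 12.6 × 1.145⁴ = 21.66
Step 5: 12.6 × 1.145⁵ = 24.80

12.60px, 14.43px, 16.52px, 18.91px, 21.66px, 24.80px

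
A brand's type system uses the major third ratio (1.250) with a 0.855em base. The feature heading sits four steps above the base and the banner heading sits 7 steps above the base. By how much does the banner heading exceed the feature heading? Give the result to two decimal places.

1.99em

Step 4: 0.855 × 1.250⁴ = 2.0874em
Step 7: 0.855 × 1.250⁷ = 4.0770em
Difference: 4.0770 − 2.0874 = 1.9896em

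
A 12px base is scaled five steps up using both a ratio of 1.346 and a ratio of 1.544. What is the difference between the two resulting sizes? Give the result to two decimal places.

At 1.346: 12.0 × 1.346⁵ = 53.0159px
At 1.544: 12.0 × 1.544⁵ = 105.2974px
Difference: 105.2974 − 53.0159 = 52.2815px

52.28px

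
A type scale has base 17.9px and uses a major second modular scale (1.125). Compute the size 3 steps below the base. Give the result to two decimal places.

A modular type scale is a geometric sequence: sizeₙ = base × rⁿ.
17.9 ÷ 1.125³ = 17.9 ÷ 1.42383 ≈ 12.57

12.57px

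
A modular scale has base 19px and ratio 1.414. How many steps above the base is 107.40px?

5

1.414ⁿ = 107.40 / 19 = 5.6526
n = ln(5.6526) / ln(1.414) = 1.7321 / 0.3464 ≈ 5.00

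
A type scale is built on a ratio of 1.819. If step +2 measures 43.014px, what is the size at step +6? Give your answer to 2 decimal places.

The gap is 6 − (2) = 4 steps, so the factor is 1.819^4.
43.014 × 1.819⁴ = 43.014 × 10.94790 ≈ 470.913

470.91px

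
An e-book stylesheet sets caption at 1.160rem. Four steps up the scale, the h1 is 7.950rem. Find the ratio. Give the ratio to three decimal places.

1.618

r⁴ = 7.950 / 1.160, so r = (7.950/1.160)^(1/4).
r = 6.8534^(1/4) ≈ 1.6180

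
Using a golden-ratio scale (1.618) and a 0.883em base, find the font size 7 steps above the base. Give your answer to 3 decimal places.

0.883 × 1.618⁷ = 0.883 × 29.03017 ≈ 25.634

25.634em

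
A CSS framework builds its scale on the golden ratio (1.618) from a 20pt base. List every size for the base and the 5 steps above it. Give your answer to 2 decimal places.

Step 0: 20pt
Step 1: 20.0 × 1.618 = 32.36
Step 2: 20.0 × 1.618² = 52.36
Step 3: 20.0 × 1.618³ = 84.72
Step 4: 20.0 × 1.618⁴ = 137.07
Step 5: 20.0 × 1.618⁵ = 221.78

20.00pt, 32.36pt, 52.36pt, 84.72pt, 137.07pt, 221.78pt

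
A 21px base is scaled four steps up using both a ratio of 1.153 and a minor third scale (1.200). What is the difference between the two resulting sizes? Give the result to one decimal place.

At 1.153: 21.0 × 1.153⁴ = 37.114px
Minor third: 21.0 × 1.200⁴ = 43.546px
Difference: 43.546 − 37.114 = 6.432px

6.4px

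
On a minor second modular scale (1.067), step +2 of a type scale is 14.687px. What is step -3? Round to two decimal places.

10.62px

The gap is -3 − (2) = -5 steps, so the factor is 1.067^-5.
14.687 ÷ 1.067⁵ = 14.687 ÷ 1.38300 ≈ 10.620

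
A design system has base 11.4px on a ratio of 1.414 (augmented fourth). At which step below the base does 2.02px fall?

5

1.414ⁿ = 11.4 / 2.02 = 5.6436
n = ln(5.6436) / ln(1.414) = 1.7305 / 0.3464 ≈ 5.00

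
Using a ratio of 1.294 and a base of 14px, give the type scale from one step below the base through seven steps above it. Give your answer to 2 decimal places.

10.82px, 14.00px, 18.12px, 23.44px, 30.33px, 39.25px, 50.79px, 65.73px, 85.05px

Step -1: 14.0 ÷ 1.294 = 10.82
Step 0: 14px
Step 1: 14.0 × 1.294 = 18.12
Step 2: 14.0 × 1.294² = 23.44
Step 3: 14.0 × 1.294³ = 30.33
Step 4: 14.0 × 1.294⁴ = 39.25
Step 5: 14.0 × 1.294⁵ = 50.79
Step 6: 14.0 × 1.294⁶ = 65.73
Step 7: 14.0 × 1.294⁷ = 85.05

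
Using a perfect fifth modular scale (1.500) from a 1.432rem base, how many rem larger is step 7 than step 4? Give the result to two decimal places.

17.22rem

Step 4: 1.432 × 1.500⁴ = 7.2495rem
Step 7: 1.432 × 1.500⁷ = 24.4671rem
Difference: 24.4671 − 7.2495 = 17.2176rem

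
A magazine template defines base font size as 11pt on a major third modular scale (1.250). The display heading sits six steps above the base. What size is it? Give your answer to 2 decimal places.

41.96pt

11.0 × 1.250⁶ = 11.0 × 3.81470 ≈ 41.96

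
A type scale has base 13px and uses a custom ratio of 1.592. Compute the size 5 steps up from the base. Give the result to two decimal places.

Each step on a modular scale multiplies by the ratio, so the size n steps from the base is base × ratioⁿ.
13.0 × 1.592⁵ = 13.0 × 10.22622 ≈ 132.94

132.94px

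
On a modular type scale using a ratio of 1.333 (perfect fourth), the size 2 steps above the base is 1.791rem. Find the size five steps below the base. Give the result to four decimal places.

Moving from step +2 to step -5 is 7 steps down, so divide by r⁷.
1.791 ÷ 1.333⁷ = 1.791 ÷ 7.47844 ≈ 0.2395

0.2395rem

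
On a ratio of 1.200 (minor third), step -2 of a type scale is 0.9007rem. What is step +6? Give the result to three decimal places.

0.9007 × 1.200⁸ = 0.9007 × 4.29982 ≈ 3.873

3.873rem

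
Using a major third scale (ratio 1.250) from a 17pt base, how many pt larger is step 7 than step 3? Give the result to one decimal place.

47.9pt

Step 3: 17.0 × 1.250³ = 33.203pt
Step 7: 17.0 × 1.250⁷ = 81.062pt
Difference: 81.062 − 33.203 = 47.859pt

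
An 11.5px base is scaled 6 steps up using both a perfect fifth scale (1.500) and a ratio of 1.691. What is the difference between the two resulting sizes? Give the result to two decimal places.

Perfect fifth: 11.5 × 1.500⁶ = 130.9922px
At 1.691: 11.5 × 1.691⁶ = 268.8806px
Difference: 268.8806 − 130.9922 = 137.8884px

137.89px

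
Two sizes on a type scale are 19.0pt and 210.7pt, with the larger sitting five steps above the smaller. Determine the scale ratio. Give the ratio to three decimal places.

1.618

The ratio satisfies 19.0 × r⁵ = 210.7, so r = (210.7 / 19.0)^(1/5).
r = 11.0895^(1/5) ≈ 1.6180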